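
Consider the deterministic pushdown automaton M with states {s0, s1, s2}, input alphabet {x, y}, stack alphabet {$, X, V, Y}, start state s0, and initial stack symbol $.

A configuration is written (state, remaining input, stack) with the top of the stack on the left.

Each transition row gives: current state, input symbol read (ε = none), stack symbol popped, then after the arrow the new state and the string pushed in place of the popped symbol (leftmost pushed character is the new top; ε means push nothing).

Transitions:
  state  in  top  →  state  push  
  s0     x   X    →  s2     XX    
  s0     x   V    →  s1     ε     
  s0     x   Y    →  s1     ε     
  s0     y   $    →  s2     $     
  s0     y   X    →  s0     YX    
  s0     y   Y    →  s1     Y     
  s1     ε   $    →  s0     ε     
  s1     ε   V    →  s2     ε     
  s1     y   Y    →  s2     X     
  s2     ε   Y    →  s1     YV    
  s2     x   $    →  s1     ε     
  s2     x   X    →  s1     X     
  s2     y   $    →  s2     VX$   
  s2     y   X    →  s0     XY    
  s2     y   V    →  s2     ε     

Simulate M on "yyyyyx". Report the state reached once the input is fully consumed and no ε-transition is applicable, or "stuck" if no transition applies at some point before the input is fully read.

s1

(s0, yyyyyx, $)
  read y, top $: go to s2, push $ → (s2, yyyyx, $)
  read y, top $: go to s2, push VX$ → (s2, yyyx, VX$)
  read y, top V: go to s2, push ε → (s2, yyx, X$)
  read y, top X: go to s0, push XY → (s0, yx, XY$)
  read y, top X: go to s0, push YX → (s0, x, YXY$)
  read x, top Y: go to s1, push ε → (s1, ε, XY$)
All input consumed; M is in state s1.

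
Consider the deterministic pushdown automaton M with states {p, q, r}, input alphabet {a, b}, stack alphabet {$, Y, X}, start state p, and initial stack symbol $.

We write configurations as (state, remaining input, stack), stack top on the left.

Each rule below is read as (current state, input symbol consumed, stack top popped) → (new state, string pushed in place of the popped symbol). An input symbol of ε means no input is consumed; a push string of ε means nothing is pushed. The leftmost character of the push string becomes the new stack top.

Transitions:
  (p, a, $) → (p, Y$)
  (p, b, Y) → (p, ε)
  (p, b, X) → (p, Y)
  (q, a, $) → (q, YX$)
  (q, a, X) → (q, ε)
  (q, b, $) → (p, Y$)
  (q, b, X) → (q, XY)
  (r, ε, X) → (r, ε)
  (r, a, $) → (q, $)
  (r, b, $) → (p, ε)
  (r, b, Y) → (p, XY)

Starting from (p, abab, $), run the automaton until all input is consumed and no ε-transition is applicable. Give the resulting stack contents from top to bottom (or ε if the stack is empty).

$

(p, abab, $) ⊢ (p, bab, Y$) ⊢ (p, ab, $) ⊢ (p, b, Y$) ⊢ (p, ε, $)
All input consumed in state p with stack $.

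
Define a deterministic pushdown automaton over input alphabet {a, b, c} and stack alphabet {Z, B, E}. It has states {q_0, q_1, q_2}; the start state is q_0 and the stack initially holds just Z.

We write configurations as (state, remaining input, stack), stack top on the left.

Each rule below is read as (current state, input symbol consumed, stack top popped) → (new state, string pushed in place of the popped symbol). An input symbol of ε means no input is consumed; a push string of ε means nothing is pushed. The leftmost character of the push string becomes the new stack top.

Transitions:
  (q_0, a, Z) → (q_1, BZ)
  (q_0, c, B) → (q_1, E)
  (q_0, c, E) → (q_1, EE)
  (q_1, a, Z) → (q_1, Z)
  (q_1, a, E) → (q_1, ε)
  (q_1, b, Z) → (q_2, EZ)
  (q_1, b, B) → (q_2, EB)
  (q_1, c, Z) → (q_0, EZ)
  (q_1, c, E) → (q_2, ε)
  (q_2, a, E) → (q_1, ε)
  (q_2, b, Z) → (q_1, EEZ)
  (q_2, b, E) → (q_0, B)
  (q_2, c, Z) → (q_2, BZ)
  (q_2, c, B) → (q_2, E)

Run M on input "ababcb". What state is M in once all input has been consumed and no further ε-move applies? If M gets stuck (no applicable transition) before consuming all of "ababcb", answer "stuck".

(q_0, ababcb, Z)
  read a, top Z: go to q_1, push BZ → (q_1, babcb, BZ)
  read b, top B: go to q_2, push EB → (q_2, abcb, EBZ)
  read a, top E: go to q_1, push ε → (q_1, bcb, BZ)
  read b, top B: go to q_2, push EB → (q_2, cb, EBZ)
No transition for (q_2, c, top E); M blocks with input cb remaining.

stuck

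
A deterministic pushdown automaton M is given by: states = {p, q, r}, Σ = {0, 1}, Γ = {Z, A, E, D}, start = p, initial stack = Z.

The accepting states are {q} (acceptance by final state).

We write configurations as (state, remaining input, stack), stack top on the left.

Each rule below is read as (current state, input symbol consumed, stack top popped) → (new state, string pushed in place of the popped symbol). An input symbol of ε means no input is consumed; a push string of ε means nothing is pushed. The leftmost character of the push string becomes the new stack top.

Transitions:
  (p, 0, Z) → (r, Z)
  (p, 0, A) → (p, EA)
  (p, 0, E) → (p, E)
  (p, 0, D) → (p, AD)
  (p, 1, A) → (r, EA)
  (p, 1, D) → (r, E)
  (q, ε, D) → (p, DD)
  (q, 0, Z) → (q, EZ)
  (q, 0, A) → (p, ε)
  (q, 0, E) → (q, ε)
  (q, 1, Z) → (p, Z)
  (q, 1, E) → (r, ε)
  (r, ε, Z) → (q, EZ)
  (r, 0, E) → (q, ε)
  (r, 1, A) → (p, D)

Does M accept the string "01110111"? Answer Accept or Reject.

(p, 01110111, Z)
  read 0, top Z: go to r, push Z → (r, 1110111, Z)
  ε-move, top Z: go to q, push EZ → (q, 1110111, EZ)
  read 1, top E: go to r, push ε → (r, 110111, Z)
  ε-move, top Z: go to q, push EZ → (q, 110111, EZ)
  read 1, top E: go to r, push ε → (r, 10111, Z)
  ε-move, top Z: go to q, push EZ → (q, 10111, EZ)
  read 1, top E: go to r, push ε → (r, 0111, Z)
  ε-move, top Z: go to q, push EZ → (q, 0111, EZ)
  read 0, top E: go to q, push ε → (q, 111, Z)
  read 1, top Z: go to p, push Z → (p, 11, Z)
No transition applies at (p, 11, Z); input not fully consumed.

Reject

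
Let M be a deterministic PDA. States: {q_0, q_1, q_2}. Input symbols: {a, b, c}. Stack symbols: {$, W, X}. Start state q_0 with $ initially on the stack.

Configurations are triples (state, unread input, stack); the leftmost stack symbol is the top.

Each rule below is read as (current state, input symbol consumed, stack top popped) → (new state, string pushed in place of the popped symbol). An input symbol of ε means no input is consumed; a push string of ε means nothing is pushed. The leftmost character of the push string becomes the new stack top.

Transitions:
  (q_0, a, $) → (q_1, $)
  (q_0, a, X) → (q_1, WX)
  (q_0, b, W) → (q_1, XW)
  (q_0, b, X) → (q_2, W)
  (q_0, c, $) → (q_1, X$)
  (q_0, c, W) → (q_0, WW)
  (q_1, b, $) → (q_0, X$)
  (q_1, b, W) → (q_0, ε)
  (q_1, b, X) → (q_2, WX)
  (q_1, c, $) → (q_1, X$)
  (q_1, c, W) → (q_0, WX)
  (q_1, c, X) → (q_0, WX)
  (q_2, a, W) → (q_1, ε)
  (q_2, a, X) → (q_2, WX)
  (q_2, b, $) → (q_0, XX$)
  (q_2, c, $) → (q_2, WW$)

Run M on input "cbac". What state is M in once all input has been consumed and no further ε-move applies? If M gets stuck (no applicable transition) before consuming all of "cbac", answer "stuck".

q_0

(q_0, cbac, $)
  read c, top $: go to q_1, push X$ → (q_1, bac, X$)
  read b, top X: go to q_2, push WX → (q_2, ac, WX$)
  read a, top W: go to q_1, push ε → (q_1, c, X$)
  read c, top X: go to q_0, push WX → (q_0, ε, WX$)
All input consumed; M is in state q_0.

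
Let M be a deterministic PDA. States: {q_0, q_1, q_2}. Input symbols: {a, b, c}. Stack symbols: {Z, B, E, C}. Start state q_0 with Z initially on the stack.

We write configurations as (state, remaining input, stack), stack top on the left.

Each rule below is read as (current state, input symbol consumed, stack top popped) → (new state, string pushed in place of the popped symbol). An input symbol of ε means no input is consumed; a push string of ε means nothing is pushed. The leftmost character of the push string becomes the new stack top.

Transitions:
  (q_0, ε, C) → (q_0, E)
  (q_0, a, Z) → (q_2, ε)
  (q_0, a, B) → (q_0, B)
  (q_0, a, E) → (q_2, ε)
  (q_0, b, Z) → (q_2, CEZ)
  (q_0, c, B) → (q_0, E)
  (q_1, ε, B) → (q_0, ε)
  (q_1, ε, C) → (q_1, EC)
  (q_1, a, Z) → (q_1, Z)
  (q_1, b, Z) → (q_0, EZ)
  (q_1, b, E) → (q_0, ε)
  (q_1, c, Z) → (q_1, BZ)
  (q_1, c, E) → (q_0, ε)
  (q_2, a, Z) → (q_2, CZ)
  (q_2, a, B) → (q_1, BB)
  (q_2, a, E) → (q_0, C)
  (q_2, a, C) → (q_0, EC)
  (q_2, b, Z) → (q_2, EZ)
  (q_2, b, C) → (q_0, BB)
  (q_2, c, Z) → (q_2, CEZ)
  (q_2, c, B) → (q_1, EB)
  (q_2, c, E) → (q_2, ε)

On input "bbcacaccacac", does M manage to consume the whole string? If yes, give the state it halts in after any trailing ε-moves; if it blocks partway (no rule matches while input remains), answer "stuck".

(q_0, bbcacaccacac, Z)
  read b, top Z: go to q_2, push CEZ → (q_2, bcacaccacac, CEZ)
  read b, top C: go to q_0, push BB → (q_0, cacaccacac, BBEZ)
  read c, top B: go to q_0, push E → (q_0, acaccacac, EBEZ)
  read a, top E: go to q_2, push ε → (q_2, caccacac, BEZ)
  read c, top B: go to q_1, push EB → (q_1, accacac, EBEZ)
No transition for (q_1, a, top E); M blocks with input accacac remaining.

stuck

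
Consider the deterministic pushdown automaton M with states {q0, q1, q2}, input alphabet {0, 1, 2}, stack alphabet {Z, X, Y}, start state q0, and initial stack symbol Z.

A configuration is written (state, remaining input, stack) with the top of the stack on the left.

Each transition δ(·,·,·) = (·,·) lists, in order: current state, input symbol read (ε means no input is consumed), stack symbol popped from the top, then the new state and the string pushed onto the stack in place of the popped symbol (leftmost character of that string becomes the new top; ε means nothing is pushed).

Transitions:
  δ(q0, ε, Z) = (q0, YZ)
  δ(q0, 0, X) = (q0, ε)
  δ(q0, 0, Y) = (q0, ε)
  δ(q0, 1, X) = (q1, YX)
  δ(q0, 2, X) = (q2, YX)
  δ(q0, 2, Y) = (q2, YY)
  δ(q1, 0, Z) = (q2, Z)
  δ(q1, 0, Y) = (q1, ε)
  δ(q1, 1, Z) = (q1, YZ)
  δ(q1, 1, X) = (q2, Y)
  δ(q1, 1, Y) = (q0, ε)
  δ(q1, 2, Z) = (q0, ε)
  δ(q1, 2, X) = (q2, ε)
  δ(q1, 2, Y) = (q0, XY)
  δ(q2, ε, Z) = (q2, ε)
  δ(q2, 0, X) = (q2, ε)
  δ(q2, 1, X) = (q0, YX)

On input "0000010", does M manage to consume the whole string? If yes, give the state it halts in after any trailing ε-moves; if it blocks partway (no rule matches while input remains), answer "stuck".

stuck

(q0, 0000010, Z)
  ε-move, top Z: go to q0, push YZ → (q0, 0000010, YZ)
  read 0, top Y: go to q0, push ε → (q0, 000010, Z)
  ε-move, top Z: go to q0, push YZ → (q0, 000010, YZ)
  read 0, top Y: go to q0, push ε → (q0, 00010, Z)
  ε-move, top Z: go to q0, push YZ → (q0, 00010, YZ)
  read 0, top Y: go to q0, push ε → (q0, 0010, Z)
  ε-move, top Z: go to q0, push YZ → (q0, 0010, YZ)
  read 0, top Y: go to q0, push ε → (q0, 010, Z)
  ε-move, top Z: go to q0, push YZ → (q0, 010, YZ)
  read 0, top Y: go to q0, push ε → (q0, 10, Z)
  ε-move, top Z: go to q0, push YZ → (q0, 10, YZ)
No transition for (q0, 1, top Y); M blocks with input 10 remaining.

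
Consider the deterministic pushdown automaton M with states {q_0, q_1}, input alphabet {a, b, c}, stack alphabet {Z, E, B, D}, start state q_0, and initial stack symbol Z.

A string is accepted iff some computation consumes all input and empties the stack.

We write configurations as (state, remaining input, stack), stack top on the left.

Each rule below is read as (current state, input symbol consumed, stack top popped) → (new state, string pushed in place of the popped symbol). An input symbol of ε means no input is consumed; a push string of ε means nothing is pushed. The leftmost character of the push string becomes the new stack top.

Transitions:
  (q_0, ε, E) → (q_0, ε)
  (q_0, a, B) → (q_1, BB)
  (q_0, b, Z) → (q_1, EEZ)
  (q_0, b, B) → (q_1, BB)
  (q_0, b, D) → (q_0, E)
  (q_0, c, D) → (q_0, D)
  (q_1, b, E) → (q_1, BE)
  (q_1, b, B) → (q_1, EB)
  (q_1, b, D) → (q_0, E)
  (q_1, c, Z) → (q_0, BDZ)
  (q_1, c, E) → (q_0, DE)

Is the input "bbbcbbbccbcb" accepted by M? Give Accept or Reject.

Reject

(q_0, bbbcbbbccbcb, Z)
  read b, top Z: go to q_1, push EEZ → (q_1, bbcbbbccbcb, EEZ)
  read b, top E: go to q_1, push BE → (q_1, bcbbbccbcb, BEEZ)
  read b, top B: go to q_1, push EB → (q_1, cbbbccbcb, EBEEZ)
  read c, top E: go to q_0, push DE → (q_0, bbbccbcb, DEBEEZ)
  read b, top D: go to q_0, push E → (q_0, bbccbcb, EEBEEZ)
  ε-move, top E: go to q_0, push ε → (q_0, bbccbcb, EBEEZ)
  ε-move, top E: go to q_0, push ε → (q_0, bbccbcb, BEEZ)
  read b, top B: go to q_1, push BB → (q_1, bccbcb, BBEEZ)
  read b, top B: go to q_1, push EB → (q_1, ccbcb, EBBEEZ)
  read c, top E: go to q_0, push DE → (q_0, cbcb, DEBBEEZ)
  read c, top D: go to q_0, push D → (q_0, bcb, DEBBEEZ)
  read b, top D: go to q_0, push E → (q_0, cb, EEBBEEZ)
  ε-move, top E: go to q_0, push ε → (q_0, cb, EBBEEZ)
  ε-move, top E: go to q_0, push ε → (q_0, cb, BBEEZ)
No transition applies at (q_0, cb, BBEEZ); input not fully consumed.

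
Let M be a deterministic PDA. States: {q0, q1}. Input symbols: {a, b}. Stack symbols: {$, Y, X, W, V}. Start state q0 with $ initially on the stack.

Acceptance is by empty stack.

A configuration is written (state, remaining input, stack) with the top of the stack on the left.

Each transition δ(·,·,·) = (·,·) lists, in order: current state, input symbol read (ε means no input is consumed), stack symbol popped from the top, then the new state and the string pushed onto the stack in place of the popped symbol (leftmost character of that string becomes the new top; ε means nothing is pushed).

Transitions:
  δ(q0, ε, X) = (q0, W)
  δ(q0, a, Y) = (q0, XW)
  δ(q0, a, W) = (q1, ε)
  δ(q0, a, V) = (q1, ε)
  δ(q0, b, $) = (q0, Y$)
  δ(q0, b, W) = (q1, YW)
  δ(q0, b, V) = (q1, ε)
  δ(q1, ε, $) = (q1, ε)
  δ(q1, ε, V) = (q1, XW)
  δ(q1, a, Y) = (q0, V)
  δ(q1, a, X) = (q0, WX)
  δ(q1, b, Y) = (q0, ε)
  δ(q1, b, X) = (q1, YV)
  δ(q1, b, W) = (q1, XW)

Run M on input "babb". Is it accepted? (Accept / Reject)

Reject

(q0, babb, $)
  read b, top $: go to q0, push Y$ → (q0, abb, Y$)
  read a, top Y: go to q0, push XW → (q0, bb, XW$)
  ε-move, top X: go to q0, push W → (q0, bb, WW$)
  read b, top W: go to q1, push YW → (q1, b, YWW$)
  read b, top Y: go to q0, push ε → (q0, ε, WW$)
All input consumed; stack is WW$, not empty, and no further ε-move applies.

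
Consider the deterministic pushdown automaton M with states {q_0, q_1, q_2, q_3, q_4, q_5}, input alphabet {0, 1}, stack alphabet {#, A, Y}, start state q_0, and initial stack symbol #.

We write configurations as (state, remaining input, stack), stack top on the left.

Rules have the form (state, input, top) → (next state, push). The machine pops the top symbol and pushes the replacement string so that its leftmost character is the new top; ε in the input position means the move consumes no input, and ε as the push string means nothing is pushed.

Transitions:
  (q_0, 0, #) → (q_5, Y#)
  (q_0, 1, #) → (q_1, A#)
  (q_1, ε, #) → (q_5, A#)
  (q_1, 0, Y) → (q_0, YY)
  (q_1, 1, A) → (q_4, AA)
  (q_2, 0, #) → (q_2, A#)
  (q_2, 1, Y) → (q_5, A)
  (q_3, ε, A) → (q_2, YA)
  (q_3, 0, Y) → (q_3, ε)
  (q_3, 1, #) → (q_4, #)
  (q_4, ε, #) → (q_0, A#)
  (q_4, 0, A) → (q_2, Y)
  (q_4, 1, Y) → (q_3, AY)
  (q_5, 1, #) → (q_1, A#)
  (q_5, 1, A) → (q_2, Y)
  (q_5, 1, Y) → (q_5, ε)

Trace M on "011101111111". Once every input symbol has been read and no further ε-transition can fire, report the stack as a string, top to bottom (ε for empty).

AA#

(q_0, 011101111111, #) ⊢ (q_5, 11101111111, Y#) ⊢ (q_5, 1101111111, #) ⊢ (q_1, 101111111, A#) ⊢ (q_4, 01111111, AA#) ⊢ (q_2, 1111111, YA#) ⊢ (q_5, 111111, AA#) ⊢ (q_2, 11111, YA#) ⊢ (q_5, 1111, AA#) ⊢ (q_2, 111, YA#) ⊢ (q_5, 11, AA#) ⊢ (q_2, 1, YA#) ⊢ (q_5, ε, AA#)
All input consumed in state q_5 with stack AA#.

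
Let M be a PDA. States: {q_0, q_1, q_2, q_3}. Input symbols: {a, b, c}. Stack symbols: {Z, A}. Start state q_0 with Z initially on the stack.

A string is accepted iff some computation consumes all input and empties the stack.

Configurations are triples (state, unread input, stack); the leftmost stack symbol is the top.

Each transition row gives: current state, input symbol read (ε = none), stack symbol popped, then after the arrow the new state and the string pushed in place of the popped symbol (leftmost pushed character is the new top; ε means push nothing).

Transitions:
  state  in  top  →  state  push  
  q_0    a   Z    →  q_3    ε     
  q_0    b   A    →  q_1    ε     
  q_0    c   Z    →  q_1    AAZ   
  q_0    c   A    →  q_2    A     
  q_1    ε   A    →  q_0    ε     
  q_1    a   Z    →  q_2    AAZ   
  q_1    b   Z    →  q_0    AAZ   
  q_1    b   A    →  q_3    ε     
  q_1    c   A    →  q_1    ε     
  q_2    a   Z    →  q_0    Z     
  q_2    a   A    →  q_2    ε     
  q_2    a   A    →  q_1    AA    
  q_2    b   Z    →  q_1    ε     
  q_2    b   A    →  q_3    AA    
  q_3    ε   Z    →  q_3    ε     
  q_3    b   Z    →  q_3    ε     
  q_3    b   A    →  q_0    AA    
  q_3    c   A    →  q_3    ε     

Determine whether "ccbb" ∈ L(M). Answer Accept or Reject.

One accepting computation: (q_0, ccbb, Z) ⊢ (q_1, cbb, AAZ) ⊢ (q_1, bb, AZ) ⊢ (q_3, b, Z) ⊢ (q_3, ε, ε)
All input consumed and the stack is empty.

Accept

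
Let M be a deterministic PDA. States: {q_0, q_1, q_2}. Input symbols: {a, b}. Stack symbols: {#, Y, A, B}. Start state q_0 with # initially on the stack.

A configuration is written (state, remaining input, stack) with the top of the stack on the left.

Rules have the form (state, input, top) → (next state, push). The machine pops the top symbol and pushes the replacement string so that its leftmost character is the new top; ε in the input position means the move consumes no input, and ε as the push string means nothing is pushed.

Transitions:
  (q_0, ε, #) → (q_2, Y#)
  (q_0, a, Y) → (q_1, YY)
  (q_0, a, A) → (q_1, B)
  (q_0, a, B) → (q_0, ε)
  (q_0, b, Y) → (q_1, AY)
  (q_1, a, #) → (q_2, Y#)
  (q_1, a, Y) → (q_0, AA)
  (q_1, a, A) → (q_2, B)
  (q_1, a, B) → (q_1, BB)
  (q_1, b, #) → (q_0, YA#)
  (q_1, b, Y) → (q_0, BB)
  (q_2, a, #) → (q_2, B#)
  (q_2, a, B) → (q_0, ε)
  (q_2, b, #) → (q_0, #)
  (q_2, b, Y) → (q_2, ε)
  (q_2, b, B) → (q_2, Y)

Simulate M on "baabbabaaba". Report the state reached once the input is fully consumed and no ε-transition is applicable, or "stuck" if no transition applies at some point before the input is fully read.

stuck

(q_0, baabbabaaba, #) ⊢ (q_2, baabbabaaba, Y#) ⊢ (q_2, aabbabaaba, #) ⊢ (q_2, abbabaaba, B#) ⊢ (q_0, bbabaaba, #) ⊢ (q_2, bbabaaba, Y#) ⊢ (q_2, babaaba, #) ⊢ (q_0, abaaba, #) ⊢ (q_2, abaaba, Y#)
No transition for (q_2, a, top Y); M blocks with input abaaba remaining.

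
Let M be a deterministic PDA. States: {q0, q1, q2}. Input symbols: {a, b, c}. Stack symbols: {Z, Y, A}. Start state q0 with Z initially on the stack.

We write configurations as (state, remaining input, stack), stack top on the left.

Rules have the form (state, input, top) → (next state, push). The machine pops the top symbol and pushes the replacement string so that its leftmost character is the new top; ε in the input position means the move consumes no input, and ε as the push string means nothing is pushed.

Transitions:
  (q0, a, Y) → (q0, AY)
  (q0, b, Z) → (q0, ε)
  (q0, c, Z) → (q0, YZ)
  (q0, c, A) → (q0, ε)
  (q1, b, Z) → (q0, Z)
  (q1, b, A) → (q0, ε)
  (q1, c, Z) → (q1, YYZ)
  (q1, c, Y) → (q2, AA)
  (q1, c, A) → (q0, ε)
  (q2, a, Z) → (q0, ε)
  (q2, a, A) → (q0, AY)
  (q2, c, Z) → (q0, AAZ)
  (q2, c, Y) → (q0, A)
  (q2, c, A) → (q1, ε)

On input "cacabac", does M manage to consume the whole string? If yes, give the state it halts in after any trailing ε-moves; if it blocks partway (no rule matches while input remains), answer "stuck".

(q0, cacabac, Z) ⊢ (q0, acabac, YZ) ⊢ (q0, cabac, AYZ) ⊢ (q0, abac, YZ) ⊢ (q0, bac, AYZ)
No transition for (q0, b, top A); M blocks with input bac remaining.

stuck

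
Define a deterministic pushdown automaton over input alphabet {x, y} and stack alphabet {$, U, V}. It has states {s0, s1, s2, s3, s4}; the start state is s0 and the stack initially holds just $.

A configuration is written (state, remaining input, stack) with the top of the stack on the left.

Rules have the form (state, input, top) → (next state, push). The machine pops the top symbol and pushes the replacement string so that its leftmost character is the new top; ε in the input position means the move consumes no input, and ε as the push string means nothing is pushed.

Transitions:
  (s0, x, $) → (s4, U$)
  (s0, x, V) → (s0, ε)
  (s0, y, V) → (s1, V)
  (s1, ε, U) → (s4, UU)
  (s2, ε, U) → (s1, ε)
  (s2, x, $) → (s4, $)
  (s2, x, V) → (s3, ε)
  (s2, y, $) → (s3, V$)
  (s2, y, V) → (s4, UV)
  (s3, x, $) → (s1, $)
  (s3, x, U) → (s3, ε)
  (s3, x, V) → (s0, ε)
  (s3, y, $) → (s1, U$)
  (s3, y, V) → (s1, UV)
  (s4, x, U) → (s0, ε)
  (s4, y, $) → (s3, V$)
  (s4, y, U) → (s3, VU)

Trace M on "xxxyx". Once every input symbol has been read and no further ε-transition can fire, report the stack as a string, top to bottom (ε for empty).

U$

(s0, xxxyx, $) ⊢ (s4, xxyx, U$) ⊢ (s0, xyx, $) ⊢ (s4, yx, U$) ⊢ (s3, x, VU$) ⊢ (s0, ε, U$)
All input consumed in state s0 with stack U$.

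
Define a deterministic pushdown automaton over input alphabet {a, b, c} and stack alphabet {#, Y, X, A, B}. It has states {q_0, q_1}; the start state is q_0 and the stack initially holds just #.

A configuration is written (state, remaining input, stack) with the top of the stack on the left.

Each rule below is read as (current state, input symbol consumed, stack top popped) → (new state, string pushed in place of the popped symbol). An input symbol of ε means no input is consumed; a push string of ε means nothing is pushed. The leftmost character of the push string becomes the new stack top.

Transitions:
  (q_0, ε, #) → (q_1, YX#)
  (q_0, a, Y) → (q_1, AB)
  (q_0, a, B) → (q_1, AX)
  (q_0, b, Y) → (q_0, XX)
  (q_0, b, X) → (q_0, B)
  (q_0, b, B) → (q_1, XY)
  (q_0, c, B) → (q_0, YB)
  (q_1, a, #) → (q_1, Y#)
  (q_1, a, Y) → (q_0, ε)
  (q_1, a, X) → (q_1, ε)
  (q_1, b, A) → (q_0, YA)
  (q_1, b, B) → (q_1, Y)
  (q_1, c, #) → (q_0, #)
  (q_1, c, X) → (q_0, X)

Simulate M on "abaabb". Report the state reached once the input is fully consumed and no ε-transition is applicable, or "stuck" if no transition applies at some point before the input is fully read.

stuck

(q_0, abaabb, #) ⊢ (q_1, abaabb, YX#) ⊢ (q_0, baabb, X#) ⊢ (q_0, aabb, B#) ⊢ (q_1, abb, AX#)
No transition for (q_1, a, top A); M blocks with input abb remaining.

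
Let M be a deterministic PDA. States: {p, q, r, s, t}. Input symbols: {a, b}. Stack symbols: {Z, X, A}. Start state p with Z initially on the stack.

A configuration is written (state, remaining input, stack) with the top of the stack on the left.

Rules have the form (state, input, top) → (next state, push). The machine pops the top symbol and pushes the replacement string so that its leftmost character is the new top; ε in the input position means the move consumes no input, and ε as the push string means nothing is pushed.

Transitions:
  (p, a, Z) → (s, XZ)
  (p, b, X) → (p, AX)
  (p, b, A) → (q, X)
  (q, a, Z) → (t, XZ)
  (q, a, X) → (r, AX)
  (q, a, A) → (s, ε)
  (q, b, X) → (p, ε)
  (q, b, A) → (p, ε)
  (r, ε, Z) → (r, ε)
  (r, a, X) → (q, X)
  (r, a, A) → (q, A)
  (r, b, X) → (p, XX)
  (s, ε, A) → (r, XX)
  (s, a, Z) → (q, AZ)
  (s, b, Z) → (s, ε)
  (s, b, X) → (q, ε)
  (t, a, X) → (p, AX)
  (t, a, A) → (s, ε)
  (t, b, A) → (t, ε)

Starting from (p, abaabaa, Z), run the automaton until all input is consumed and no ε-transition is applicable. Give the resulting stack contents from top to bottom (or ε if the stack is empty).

(p, abaabaa, Z)
  read a, top Z: go to s, push XZ → (s, baabaa, XZ)
  read b, top X: go to q, push ε → (q, aabaa, Z)
  read a, top Z: go to t, push XZ → (t, abaa, XZ)
  read a, top X: go to p, push AX → (p, baa, AXZ)
  read b, top A: go to q, push X → (q, aa, XXZ)
  read a, top X: go to r, push AX → (r, a, AXXZ)
  read a, top A: go to q, push A → (q, ε, AXXZ)
All input consumed in state q with stack AXXZ.

AXXZ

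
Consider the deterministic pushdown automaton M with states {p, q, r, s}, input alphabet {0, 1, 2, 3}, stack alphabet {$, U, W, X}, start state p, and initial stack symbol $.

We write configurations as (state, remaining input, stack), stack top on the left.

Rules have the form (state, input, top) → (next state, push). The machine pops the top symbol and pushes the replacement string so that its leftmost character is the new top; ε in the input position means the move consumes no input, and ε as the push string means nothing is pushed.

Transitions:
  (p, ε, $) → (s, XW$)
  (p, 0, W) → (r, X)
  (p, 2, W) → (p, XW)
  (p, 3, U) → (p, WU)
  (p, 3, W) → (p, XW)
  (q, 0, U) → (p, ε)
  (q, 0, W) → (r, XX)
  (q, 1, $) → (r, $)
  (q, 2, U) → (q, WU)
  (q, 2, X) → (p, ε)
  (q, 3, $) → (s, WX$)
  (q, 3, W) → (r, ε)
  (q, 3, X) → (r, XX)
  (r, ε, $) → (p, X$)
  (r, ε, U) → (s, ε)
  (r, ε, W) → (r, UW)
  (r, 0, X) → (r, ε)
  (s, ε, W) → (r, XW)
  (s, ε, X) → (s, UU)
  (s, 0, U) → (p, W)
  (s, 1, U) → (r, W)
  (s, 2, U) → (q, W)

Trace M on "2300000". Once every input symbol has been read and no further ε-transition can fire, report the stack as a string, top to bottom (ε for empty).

XW$

(p, 2300000, $)
  ε-move, top $: go to s, push XW$ → (s, 2300000, XW$)
  ε-move, top X: go to s, push UU → (s, 2300000, UUW$)
  read 2, top U: go to q, push W → (q, 300000, WUW$)
  read 3, top W: go to r, push ε → (r, 00000, UW$)
  ε-move, top U: go to s, push ε → (s, 00000, W$)
  ε-move, top W: go to r, push XW → (r, 00000, XW$)
  read 0, top X: go to r, push ε → (r, 0000, W$)
  ε-move, top W: go to r, push UW → (r, 0000, UW$)
  ε-move, top U: go to s, push ε → (s, 0000, W$)
  ε-move, top W: go to r, push XW → (r, 0000, XW$)
  read 0, top X: go to r, push ε → (r, 000, W$)
  ε-move, top W: go to r, push UW → (r, 000, UW$)
  ε-move, top U: go to s, push ε → (s, 000, W$)
  ε-move, top W: go to r, push XW → (r, 000, XW$)
  read 0, top X: go to r, push ε → (r, 00, W$)
  ε-move, top W: go to r, push UW → (r, 00, UW$)
  ε-move, top U: go to s, push ε → (s, 00, W$)
  ε-move, top W: go to r, push XW → (r, 00, XW$)
  read 0, top X: go to r, push ε → (r, 0, W$)
  ε-move, top W: go to r, push UW → (r, 0, UW$)
  ε-move, top U: go to s, push ε → (s, 0, W$)
  ε-move, top W: go to r, push XW → (r, 0, XW$)
  read 0, top X: go to r, push ε → (r, ε, W$)
  ε-move, top W: go to r, push UW → (r, ε, UW$)
  ε-move, top U: go to s, push ε → (s, ε, W$)
  ε-move, top W: go to r, push XW → (r, ε, XW$)
All input consumed in state r with stack XW$.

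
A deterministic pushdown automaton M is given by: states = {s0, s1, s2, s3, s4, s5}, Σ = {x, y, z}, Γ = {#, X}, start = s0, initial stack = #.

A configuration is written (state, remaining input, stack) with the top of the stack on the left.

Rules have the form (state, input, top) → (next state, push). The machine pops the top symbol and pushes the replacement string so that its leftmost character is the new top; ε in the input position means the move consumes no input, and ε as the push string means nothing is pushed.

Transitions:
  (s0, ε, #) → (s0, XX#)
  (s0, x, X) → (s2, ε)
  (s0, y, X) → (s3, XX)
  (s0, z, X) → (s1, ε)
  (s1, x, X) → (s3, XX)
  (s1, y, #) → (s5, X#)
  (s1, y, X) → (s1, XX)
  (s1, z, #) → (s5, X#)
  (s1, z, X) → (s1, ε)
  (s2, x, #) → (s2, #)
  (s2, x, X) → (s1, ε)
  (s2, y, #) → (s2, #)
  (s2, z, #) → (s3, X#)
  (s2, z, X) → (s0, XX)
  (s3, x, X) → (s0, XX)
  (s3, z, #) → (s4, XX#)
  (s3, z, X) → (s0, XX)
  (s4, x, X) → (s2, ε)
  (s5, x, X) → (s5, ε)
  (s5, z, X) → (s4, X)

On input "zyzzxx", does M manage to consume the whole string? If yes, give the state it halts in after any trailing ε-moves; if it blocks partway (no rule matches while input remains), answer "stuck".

stuck

(s0, zyzzxx, #)
  ε-move, top #: go to s0, push XX# → (s0, zyzzxx, XX#)
  read z, top X: go to s1, push ε → (s1, yzzxx, X#)
  read y, top X: go to s1, push XX → (s1, zzxx, XX#)
  read z, top X: go to s1, push ε → (s1, zxx, X#)
  read z, top X: go to s1, push ε → (s1, xx, #)
No transition for (s1, x, top #); M blocks with input xx remaining.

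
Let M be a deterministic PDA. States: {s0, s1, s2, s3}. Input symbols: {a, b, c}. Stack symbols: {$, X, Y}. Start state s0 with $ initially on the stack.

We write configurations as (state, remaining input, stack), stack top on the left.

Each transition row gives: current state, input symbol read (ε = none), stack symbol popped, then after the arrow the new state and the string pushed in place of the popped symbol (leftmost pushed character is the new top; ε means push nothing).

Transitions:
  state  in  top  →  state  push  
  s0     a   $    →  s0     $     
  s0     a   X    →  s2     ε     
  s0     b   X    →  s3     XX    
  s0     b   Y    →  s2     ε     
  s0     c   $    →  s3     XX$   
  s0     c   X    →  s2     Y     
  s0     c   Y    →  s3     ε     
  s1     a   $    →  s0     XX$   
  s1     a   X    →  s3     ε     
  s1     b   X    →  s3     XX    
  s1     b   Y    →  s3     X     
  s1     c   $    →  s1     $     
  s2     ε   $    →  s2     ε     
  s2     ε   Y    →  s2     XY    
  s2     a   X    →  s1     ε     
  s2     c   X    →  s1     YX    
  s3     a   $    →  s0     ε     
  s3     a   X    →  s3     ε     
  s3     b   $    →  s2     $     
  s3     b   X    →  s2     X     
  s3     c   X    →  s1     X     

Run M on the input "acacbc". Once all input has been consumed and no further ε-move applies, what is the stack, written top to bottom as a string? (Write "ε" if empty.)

(s0, acacbc, $)
  read a, top $: go to s0, push $ → (s0, cacbc, $)
  read c, top $: go to s3, push XX$ → (s3, acbc, XX$)
  read a, top X: go to s3, push ε → (s3, cbc, X$)
  read c, top X: go to s1, push X → (s1, bc, X$)
  read b, top X: go to s3, push XX → (s3, c, XX$)
  read c, top X: go to s1, push X → (s1, ε, XX$)
All input consumed in state s1 with stack XX$.

XX$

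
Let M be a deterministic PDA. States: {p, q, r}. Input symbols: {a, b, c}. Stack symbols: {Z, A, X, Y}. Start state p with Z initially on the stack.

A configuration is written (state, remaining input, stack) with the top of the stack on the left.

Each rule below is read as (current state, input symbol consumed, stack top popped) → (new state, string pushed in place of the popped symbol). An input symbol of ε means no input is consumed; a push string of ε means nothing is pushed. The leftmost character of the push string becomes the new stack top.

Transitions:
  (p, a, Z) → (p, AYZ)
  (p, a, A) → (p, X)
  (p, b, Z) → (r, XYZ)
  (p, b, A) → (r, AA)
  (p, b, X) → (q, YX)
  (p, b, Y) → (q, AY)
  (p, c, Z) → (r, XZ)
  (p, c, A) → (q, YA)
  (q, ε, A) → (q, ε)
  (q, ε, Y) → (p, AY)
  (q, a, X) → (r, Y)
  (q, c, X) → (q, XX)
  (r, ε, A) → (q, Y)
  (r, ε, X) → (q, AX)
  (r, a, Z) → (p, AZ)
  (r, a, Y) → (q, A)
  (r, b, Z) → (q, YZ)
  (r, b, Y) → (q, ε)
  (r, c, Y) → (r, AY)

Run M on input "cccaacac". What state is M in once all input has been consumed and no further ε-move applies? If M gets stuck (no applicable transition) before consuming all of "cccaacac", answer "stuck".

p

(p, cccaacac, Z)
  read c, top Z: go to r, push XZ → (r, ccaacac, XZ)
  ε-move, top X: go to q, push AX → (q, ccaacac, AXZ)
  ε-move, top A: go to q, push ε → (q, ccaacac, XZ)
  read c, top X: go to q, push XX → (q, caacac, XXZ)
  read c, top X: go to q, push XX → (q, aacac, XXXZ)
  read a, top X: go to r, push Y → (r, acac, YXXZ)
  read a, top Y: go to q, push A → (q, cac, AXXZ)
  ε-move, top A: go to q, push ε → (q, cac, XXZ)
  read c, top X: go to q, push XX → (q, ac, XXXZ)
  read a, top X: go to r, push Y → (r, c, YXXZ)
  read c, top Y: go to r, push AY → (r, ε, AYXXZ)
  ε-move, top A: go to q, push Y → (q, ε, YYXXZ)
  ε-move, top Y: go to p, push AY → (p, ε, AYYXXZ)
All input consumed; M is in state p.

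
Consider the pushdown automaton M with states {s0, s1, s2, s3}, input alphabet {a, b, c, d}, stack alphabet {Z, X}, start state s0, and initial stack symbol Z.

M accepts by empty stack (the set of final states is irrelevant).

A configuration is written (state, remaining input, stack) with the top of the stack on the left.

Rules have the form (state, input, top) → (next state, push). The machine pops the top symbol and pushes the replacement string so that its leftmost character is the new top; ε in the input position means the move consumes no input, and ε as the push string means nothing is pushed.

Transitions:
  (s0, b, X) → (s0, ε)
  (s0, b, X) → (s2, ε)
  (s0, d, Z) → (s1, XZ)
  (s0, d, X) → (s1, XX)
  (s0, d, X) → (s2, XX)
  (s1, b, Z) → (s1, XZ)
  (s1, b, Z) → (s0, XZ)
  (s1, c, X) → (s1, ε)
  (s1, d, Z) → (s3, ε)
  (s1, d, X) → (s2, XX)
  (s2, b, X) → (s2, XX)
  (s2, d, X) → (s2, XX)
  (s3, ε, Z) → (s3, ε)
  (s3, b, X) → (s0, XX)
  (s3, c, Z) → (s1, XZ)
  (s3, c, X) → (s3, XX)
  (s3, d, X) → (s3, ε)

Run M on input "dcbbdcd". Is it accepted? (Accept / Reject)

One accepting computation: (s0, dcbbdcd, Z) ⊢ (s1, cbbdcd, XZ) ⊢ (s1, bbdcd, Z) ⊢ (s0, bdcd, XZ) ⊢ (s0, dcd, Z) ⊢ (s1, cd, XZ) ⊢ (s1, d, Z) ⊢ (s3, ε, ε)
All input consumed and the stack is empty.

Accept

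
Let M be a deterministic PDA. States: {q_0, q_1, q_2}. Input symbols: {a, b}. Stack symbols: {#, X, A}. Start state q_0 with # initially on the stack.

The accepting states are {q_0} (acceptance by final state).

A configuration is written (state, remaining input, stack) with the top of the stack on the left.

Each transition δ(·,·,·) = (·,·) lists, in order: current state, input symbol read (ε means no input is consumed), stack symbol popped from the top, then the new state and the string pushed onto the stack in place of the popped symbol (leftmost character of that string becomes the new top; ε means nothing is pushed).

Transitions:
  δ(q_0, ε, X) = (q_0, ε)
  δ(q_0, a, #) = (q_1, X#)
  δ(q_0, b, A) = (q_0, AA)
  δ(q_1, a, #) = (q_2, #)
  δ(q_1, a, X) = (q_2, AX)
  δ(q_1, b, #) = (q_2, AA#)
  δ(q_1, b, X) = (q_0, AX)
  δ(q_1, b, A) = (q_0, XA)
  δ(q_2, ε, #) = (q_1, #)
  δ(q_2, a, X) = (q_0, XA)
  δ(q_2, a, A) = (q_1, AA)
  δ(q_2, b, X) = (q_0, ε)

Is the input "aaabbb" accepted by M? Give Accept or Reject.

(q_0, aaabbb, #) ⊢ (q_1, aabbb, X#) ⊢ (q_2, abbb, AX#) ⊢ (q_1, bbb, AAX#) ⊢ (q_0, bb, XAAX#) ⊢ (q_0, bb, AAX#) ⊢ (q_0, b, AAAX#) ⊢ (q_0, ε, AAAAX#)
All input consumed; state q_0 ∈ F.

Accept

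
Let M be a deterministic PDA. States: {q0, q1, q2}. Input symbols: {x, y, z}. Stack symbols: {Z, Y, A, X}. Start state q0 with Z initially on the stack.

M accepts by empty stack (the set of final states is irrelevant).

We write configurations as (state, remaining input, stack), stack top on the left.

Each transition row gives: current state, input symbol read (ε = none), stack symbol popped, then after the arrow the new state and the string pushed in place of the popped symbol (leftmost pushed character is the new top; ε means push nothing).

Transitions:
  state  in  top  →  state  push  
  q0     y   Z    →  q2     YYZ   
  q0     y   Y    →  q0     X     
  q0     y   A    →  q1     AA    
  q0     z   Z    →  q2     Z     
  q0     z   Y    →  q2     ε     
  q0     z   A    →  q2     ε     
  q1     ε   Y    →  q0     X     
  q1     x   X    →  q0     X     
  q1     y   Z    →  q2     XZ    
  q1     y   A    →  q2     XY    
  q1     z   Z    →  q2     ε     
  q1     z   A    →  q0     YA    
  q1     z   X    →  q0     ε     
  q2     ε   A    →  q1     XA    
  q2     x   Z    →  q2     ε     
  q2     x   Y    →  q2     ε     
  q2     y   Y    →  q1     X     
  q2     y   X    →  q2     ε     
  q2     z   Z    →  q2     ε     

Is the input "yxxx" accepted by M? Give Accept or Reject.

Accept

(q0, yxxx, Z)
  read y, top Z: go to q2, push YYZ → (q2, xxx, YYZ)
  read x, top Y: go to q2, push ε → (q2, xx, YZ)
  read x, top Y: go to q2, push ε → (q2, x, Z)
  read x, top Z: go to q2, push ε → (q2, ε, ε)
All input consumed and the stack is empty.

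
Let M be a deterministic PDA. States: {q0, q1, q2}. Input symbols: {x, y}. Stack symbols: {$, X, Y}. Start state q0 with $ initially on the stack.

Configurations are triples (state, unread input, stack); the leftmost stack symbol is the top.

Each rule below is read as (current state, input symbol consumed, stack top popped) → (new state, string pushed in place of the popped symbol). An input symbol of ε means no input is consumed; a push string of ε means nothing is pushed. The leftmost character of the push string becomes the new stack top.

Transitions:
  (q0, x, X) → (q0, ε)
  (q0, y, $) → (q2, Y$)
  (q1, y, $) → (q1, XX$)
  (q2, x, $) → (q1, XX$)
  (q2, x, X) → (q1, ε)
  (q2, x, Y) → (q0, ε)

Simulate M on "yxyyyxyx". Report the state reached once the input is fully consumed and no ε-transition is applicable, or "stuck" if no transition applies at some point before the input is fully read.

stuck

(q0, yxyyyxyx, $) ⊢ (q2, xyyyxyx, Y$) ⊢ (q0, yyyxyx, $) ⊢ (q2, yyxyx, Y$)
No transition for (q2, y, top Y); M blocks with input yyxyx remaining.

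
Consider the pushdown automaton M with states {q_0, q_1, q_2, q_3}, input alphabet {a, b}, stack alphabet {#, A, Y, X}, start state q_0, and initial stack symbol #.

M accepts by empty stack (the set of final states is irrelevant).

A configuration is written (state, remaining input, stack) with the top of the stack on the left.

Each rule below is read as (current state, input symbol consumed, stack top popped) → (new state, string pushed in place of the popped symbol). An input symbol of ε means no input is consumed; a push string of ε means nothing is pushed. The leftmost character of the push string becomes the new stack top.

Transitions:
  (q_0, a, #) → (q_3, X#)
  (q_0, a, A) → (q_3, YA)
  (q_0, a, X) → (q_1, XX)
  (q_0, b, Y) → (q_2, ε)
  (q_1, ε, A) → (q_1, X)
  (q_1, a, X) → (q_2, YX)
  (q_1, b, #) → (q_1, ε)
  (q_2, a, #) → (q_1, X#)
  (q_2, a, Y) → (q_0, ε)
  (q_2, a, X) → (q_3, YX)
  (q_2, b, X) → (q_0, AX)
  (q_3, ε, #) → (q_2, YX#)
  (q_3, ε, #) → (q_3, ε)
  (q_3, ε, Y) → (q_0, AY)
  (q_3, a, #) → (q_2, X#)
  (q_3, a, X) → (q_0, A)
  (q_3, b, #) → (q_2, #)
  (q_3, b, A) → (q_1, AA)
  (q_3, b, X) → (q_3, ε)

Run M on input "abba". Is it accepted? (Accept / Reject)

Reject

No computation consumes all input and empties the stack.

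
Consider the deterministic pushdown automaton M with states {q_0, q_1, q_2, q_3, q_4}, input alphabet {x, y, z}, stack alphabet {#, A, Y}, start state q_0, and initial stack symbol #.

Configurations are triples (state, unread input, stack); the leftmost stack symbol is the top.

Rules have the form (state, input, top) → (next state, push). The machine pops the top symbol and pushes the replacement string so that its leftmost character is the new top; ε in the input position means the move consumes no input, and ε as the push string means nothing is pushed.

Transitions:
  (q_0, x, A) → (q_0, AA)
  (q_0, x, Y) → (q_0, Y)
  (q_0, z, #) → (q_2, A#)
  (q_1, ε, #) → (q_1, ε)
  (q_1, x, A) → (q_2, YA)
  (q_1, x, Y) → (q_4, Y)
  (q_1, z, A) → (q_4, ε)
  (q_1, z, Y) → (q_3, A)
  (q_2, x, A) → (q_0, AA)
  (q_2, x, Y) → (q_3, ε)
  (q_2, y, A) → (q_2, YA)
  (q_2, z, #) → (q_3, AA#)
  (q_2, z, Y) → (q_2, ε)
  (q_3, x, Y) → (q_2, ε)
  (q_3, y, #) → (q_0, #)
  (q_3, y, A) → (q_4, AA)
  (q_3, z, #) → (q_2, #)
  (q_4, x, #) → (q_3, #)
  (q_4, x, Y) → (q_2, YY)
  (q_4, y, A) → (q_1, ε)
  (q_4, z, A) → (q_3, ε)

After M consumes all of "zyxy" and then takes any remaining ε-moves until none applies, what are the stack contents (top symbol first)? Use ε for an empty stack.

AA#

(q_0, zyxy, #)
  read z, top #: go to q_2, push A# → (q_2, yxy, A#)
  read y, top A: go to q_2, push YA → (q_2, xy, YA#)
  read x, top Y: go to q_3, push ε → (q_3, y, A#)
  read y, top A: go to q_4, push AA → (q_4, ε, AA#)
All input consumed in state q_4 with stack AA#.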